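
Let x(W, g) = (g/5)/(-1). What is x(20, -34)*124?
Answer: 4216/5 ≈ 843.20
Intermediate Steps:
x(W, g) = -g/5 (x(W, g) = (g*(1/5))*(-1) = (g/5)*(-1) = -g/5)
x(20, -34)*124 = -1/5*(-34)*124 = (34/5)*124 = 4216/5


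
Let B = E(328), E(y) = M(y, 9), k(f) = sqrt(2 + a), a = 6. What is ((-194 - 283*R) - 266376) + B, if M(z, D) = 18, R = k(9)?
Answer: -266552 - 566*sqrt(2) ≈ -2.6735e+5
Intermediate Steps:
k(f) = 2*sqrt(2) (k(f) = sqrt(2 + 6) = sqrt(8) = 2*sqrt(2))
R = 2*sqrt(2) ≈ 2.8284
E(y) = 18
B = 18
((-194 - 283*R) - 266376) + B = ((-194 - 566*sqrt(2)) - 266376) + 18 = (-266570 - 566*sqrt(2)) + 18 = -266552 - 566*sqrt(2)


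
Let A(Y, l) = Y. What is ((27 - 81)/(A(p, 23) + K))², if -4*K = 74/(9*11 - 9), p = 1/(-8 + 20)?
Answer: 23619600/121 ≈ 1.9520e+5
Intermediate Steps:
p = 1/12 ≈ 0.083333
K = -37/180 (K = -37/(2*(9*11 - 9)) = -37/(2*(99 - 9)) = -37/(2*90) = -¼*37/45 = -37/180 ≈ -0.20556)
((27 - 81)/(A(p, 23) + K))² = ((27 - 81)/(1/12 - 37/180))² = (-54/(-11/90))² = (-54*(-90/11))² = (4860/11)² = 23619600/121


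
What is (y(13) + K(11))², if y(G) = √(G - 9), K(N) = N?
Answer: 169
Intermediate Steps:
y(G) = √(-9 + G)
(y(13) + K(11))² = (√(-9 + 13) + 11)² = (√4 + 11)² = (2 + 11)² = 13² = 169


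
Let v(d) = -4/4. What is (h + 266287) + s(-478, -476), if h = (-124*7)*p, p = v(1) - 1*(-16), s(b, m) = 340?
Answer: 253607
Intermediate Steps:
v(d) = -1 (v(d) = -4*¼ = -1)
p = 15 (p = -1 - 1*(-16) = -1 + 16 = 15)
h = -13020 (h = -124*7*15 = -31*28*15 = -868*15 = -13020)
(h + 266287) + s(-478, -476) = (-13020 + 266287) + 340 = 253267 + 340 = 253607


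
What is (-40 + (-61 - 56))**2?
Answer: 24649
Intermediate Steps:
(-40 + (-61 - 56))**2 = (-40 - 117)**2 = (-157)**2 = 24649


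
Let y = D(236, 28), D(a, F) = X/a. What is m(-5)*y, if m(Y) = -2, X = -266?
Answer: 133/59 ≈ 2.2542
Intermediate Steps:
D(a, F) = -266/a
y = -133/118 (y = -266/236 = -266*1/236 = -133/118 ≈ -1.1271)
m(-5)*y = -2*(-133/118) = 133/59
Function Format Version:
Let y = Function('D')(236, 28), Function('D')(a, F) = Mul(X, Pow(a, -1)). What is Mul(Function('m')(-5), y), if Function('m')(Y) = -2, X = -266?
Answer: Rational(133, 59) ≈ 2.2542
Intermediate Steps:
Function('D')(a, F) = Mul(-266, Pow(a, -1))
y = Rational(-133, 118) (y = Mul(-266, Pow(236, -1)) = Mul(-266, Rational(1, 236)) = Rational(-133, 118) ≈ -1.1271)
Mul(Function('m')(-5), y) = Mul(-2, Rational(-133, 118)) = Rational(133, 59)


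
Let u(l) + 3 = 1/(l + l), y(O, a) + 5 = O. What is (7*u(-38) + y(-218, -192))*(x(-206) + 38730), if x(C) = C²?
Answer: -752855233/38 ≈ -1.9812e+7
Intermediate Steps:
y(O, a) = -5 + O
u(l) = -3 + 1/(2*l) (u(l) = -3 + 1/(l + l) = -3 + 1/(2*l))
(7*u(-38) + y(-218, -192))*(x(-206) + 38730) = (7*(-3 + (½)/(-38)) + (-5 - 218))*((-206)² + 38730) = (7*(-3 + (½)*(-1/38)) - 223)*(42436 + 38730) = (7*(-3 - 1/76) - 223)*81166 = (7*(-229/76) - 223)*81166 = (-1603/76 - 223)*81166 = -18551/76*81166 = -752855233/38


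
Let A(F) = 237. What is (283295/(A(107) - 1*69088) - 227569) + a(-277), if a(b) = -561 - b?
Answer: -15688190198/68851 ≈ -2.2786e+5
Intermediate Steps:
(283295/(A(107) - 1*69088) - 227569) + a(-277) = (283295/(237 - 1*69088) - 227569) + (-561 - 1*(-277)) = (283295/(237 - 69088) - 227569) + (-561 + 277) = (283295/(-68851) - 227569) - 284 = (283295*(-1/68851) - 227569) - 284 = (-283295/68851 - 227569) - 284 = -15668636514/68851 - 284 = -15688190198/68851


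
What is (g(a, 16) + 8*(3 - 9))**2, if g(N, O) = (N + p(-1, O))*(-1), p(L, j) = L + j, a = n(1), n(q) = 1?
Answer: 4096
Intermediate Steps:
a = 1
g(N, O) = 1 - N - O (g(N, O) = (N + (-1 + O))*(-1) = (-1 + N + O)*(-1) = 1 - N - O)
(g(a, 16) + 8*(3 - 9))**2 = ((1 - 1*1 - 1*16) + 8*(3 - 9))**2 = ((1 - 1 - 16) + 8*(-6))**2 = (-16 - 48)**2 = (-64)**2 = 4096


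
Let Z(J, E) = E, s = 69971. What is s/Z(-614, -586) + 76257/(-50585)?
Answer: -3584169637/29642810 ≈ -120.91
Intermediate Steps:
s/Z(-614, -586) + 76257/(-50585) = 69971/(-586) + 76257/(-50585) = 69971*(-1/586) + 76257*(-1/50585) = -69971/586 - 76257/50585 = -3584169637/29642810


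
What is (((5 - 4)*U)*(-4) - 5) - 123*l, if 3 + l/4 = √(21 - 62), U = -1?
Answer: 1475 - 492*I*√41 ≈ 1475.0 - 3150.3*I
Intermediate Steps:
l = -12 + 4*I*√41 (l = -12 + 4*√(21 - 62) = -12 + 4*√(-41) = -12 + 4*(I*√41) = -12 + 4*I*√41 ≈ -12.0 + 25.612*I)
(((5 - 4)*U)*(-4) - 5) - 123*l = (((5 - 4)*(-1))*(-4) - 5) - 123*(-12 + 4*I*√41) = ((1*(-1))*(-4) - 5) + (1476 - 492*I*√41) = (-1*(-4) - 5) + (1476 - 492*I*√41) = (4 - 5) + (1476 - 492*I*√41) = -1 + (1476 - 492*I*√41) = 1475 - 492*I*√41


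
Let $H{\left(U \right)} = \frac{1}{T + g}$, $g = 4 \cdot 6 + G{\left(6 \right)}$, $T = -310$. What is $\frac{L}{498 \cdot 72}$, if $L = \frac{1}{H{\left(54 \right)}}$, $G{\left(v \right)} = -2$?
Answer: $- \frac{2}{249} \approx -0.0080321$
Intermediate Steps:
$g = 22$ ($g = 4 \cdot 6 - 2 = 24 - 2 = 22$)
$H{\left(U \right)} = - \frac{1}{288}$ ($H{\left(U \right)} = \frac{1}{-310 + 22} = \frac{1}{-288} = - \frac{1}{288}$)
$L = -288$ ($L = \frac{1}{- \frac{1}{288}} = -288$)
$\frac{L}{498 \cdot 72} = - \frac{288}{498 \cdot 72} = - \frac{288}{35856} = \left(-288\right) \frac{1}{35856} = - \frac{2}{249}$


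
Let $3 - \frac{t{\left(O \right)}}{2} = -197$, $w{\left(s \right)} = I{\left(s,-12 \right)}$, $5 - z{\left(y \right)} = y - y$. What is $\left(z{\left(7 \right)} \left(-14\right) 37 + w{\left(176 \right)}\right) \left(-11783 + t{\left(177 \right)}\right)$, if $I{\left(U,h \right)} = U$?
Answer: $27478562$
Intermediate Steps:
$z{\left(y \right)} = 5$ ($z{\left(y \right)} = 5 - \left(y - y\right) = 5 - 0 = 5 + 0 = 5$)
$w{\left(s \right)} = s$
$t{\left(O \right)} = 400$ ($t{\left(O \right)} = 6 - -394 = 6 + 394 = 400$)
$\left(z{\left(7 \right)} \left(-14\right) 37 + w{\left(176 \right)}\right) \left(-11783 + t{\left(177 \right)}\right) = \left(5 \left(-14\right) 37 + 176\right) \left(-11783 + 400\right) = \left(\left(-70\right) 37 + 176\right) \left(-11383\right) = \left(-2590 + 176\right) \left(-11383\right) = \left(-2414\right) \left(-11383\right) = 27478562$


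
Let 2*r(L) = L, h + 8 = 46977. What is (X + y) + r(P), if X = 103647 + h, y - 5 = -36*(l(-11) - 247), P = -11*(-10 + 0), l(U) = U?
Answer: 159964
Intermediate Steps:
h = 46969 (h = -8 + 46977 = 46969)
P = 110 (P = -11*(-10) = 110)
r(L) = L/2
y = 9293 (y = 5 - 36*(-11 - 247) = 5 - 36*(-258) = 5 + 9288 = 9293)
X = 150616 (X = 103647 + 46969 = 150616)
(X + y) + r(P) = (150616 + 9293) + (1/2)*110 = 159909 + 55 = 159964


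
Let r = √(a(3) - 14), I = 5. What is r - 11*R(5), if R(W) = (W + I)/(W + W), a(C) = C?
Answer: -11 + I*√11 ≈ -11.0 + 3.3166*I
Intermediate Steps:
R(W) = (5 + W)/(2*W) (R(W) = (W + 5)/(W + W) = (5 + W)/((2*W)) = (5 + W)*(1/(2*W)) = (5 + W)/(2*W))
r = I*√11 (r = √(3 - 14) = √(-11) = I*√11 ≈ 3.3166*I)
r - 11*R(5) = I*√11 - 11*(5 + 5)/(2*5) = I*√11 - 11*10/(2*5) = I*√11 - 11*1 = I*√11 - 11 = -11 + I*√11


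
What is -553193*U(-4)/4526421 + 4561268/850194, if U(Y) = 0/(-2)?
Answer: 2280634/425097 ≈ 5.3650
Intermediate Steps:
U(Y) = 0 (U(Y) = 0*(-1/2) = 0)
-553193*U(-4)/4526421 + 4561268/850194 = -553193*0/4526421 + 4561268/850194 = 0*(1/4526421) + 4561268*(1/850194) = 0 + 2280634/425097 = 2280634/425097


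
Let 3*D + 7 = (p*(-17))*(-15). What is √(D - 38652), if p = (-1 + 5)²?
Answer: I*√335649/3 ≈ 193.12*I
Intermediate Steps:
p = 16 (p = 4² = 16)
D = 4073/3 (D = -7/3 + ((16*(-17))*(-15))/3 = -7/3 + (-272*(-15))/3 = -7/3 + (⅓)*4080 = -7/3 + 1360 = 4073/3 ≈ 1357.7)
√(D - 38652) = √(4073/3 - 38652) = √(-111883/3) = I*√335649/3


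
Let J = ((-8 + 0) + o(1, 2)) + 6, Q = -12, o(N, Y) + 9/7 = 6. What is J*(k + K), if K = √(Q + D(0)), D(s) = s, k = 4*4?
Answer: 304/7 + 38*I*√3/7 ≈ 43.429 + 9.4026*I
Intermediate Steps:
k = 16
o(N, Y) = 33/7 (o(N, Y) = -9/7 + 6 = 33/7)
K = 2*I*√3 (K = √(-12 + 0) = √(-12) = 2*I*√3 ≈ 3.4641*I)
J = 19/7 (J = ((-8 + 0) + 33/7) + 6 = (-8 + 33/7) + 6 = -23/7 + 6 = 19/7 ≈ 2.7143)
J*(k + K) = 19*(16 + 2*I*√3)/7 = 304/7 + 38*I*√3/7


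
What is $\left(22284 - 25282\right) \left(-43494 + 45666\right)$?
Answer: $-6511656$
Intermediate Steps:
$\left(22284 - 25282\right) \left(-43494 + 45666\right) = \left(-2998\right) 2172 = -6511656$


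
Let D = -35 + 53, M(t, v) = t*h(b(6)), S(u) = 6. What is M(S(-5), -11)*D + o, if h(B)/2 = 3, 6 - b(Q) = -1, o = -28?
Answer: 620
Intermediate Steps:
b(Q) = 7 (b(Q) = 6 - 1*(-1) = 6 + 1 = 7)
h(B) = 6 (h(B) = 2*3 = 6)
M(t, v) = 6*t (M(t, v) = t*6 = 6*t)
D = 18
M(S(-5), -11)*D + o = (6*6)*18 - 28 = 36*18 - 28 = 648 - 28 = 620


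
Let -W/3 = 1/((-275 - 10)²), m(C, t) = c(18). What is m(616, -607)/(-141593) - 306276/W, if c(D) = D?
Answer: 1174149007361082/141593 ≈ 8.2924e+9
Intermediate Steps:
m(C, t) = 18
W = -1/27075 (W = -3/(-275 - 10)² = -3/((-285)²) = -3/81225 = -3*1/81225 = -1/27075 ≈ -3.6934e-5)
m(616, -607)/(-141593) - 306276/W = 18/(-141593) - 306276/(-1/27075) = 18*(-1/141593) - 306276*(-27075) = -18/141593 + 8292422700 = 1174149007361082/141593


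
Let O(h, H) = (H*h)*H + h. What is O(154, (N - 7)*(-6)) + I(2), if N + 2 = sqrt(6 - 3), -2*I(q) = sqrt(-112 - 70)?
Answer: 465850 - 99792*sqrt(3) - I*sqrt(182)/2 ≈ 2.9301e+5 - 6.7454*I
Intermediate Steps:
I(q) = -I*sqrt(182)/2 (I(q) = -sqrt(-112 - 70)/2 = -I*sqrt(182)/2)
N = -2 + sqrt(3) (N = -2 + sqrt(6 - 3) = -2 + sqrt(3) ≈ -0.26795)
O(h, H) = h + h*H**2 (O(h, H) = h*H**2 + h = h + h*H**2)
O(154, (N - 7)*(-6)) + I(2) = 154*(1 + (((-2 + sqrt(3)) - 7)*(-6))**2) - I*sqrt(182)/2 = 154*(1 + ((-9 + sqrt(3))*(-6))**2) - I*sqrt(182)/2 = 154*(1 + (54 - 6*sqrt(3))**2) - I*sqrt(182)/2 = (154 + 154*(54 - 6*sqrt(3))**2) - I*sqrt(182)/2 = 154 + 154*(54 - 6*sqrt(3))**2 - I*sqrt(182)/2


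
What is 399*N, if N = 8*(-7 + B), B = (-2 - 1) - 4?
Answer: -44688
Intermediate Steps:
B = -7 (B = -3 - 4 = -7)
N = -112 (N = 8*(-7 - 7) = 8*(-14) = -112)
399*N = 399*(-112) = -44688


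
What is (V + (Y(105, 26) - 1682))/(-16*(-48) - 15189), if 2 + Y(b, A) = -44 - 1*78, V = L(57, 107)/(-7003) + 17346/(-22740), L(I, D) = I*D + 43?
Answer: 15992412691/127584365590 ≈ 0.12535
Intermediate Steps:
L(I, D) = 43 + D*I (L(I, D) = D*I + 43 = 43 + D*I)
V = -43523853/26541370 (V = (43 + 107*57)/(-7003) + 17346/(-22740) = (43 + 6099)*(-1/7003) + 17346*(-1/22740) = 6142*(-1/7003) - 2891/3790 = -6142/7003 - 2891/3790 = -43523853/26541370 ≈ -1.6398)
Y(b, A) = -124 (Y(b, A) = -2 + (-44 - 1*78) = -2 + (-44 - 78) = -2 - 122 = -124)
(V + (Y(105, 26) - 1682))/(-16*(-48) - 15189) = (-43523853/26541370 + (-124 - 1682))/(-16*(-48) - 15189) = (-43523853/26541370 - 1806)/(768 - 15189) = -47977238073/26541370/(-14421) = -47977238073/26541370*(-1/14421) = 15992412691/127584365590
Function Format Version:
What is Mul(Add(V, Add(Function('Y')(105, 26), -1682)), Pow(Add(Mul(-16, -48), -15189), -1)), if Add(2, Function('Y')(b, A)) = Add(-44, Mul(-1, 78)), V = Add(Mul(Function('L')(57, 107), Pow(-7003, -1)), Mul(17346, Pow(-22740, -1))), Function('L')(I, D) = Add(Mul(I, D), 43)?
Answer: Rational(15992412691, 127584365590) ≈ 0.12535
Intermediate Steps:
Function('L')(I, D) = Add(43, Mul(D, I)) (Function('L')(I, D) = Add(Mul(D, I), 43) = Add(43, Mul(D, I)))
V = Rational(-43523853, 26541370) (V = Add(Mul(Add(43, Mul(107, 57)), Pow(-7003, -1)), Mul(17346, Pow(-22740, -1))) = Add(Mul(Add(43, 6099), Rational(-1, 7003)), Mul(17346, Rational(-1, 22740))) = Add(Mul(6142, Rational(-1, 7003)), Rational(-2891, 3790)) = Add(Rational(-6142, 7003), Rational(-2891, 3790)) = Rational(-43523853, 26541370) ≈ -1.6398)
Function('Y')(b, A) = -124 (Function('Y')(b, A) = Add(-2, Add(-44, Mul(-1, 78))) = Add(-2, Add(-44, -78)) = Add(-2, -122) = -124)
Mul(Add(V, Add(Function('Y')(105, 26), -1682)), Pow(Add(Mul(-16, -48), -15189), -1)) = Mul(Add(Rational(-43523853, 26541370), Add(-124, -1682)), Pow(Add(Mul(-16, -48), -15189), -1)) = Mul(Add(Rational(-43523853, 26541370), -1806), Pow(Add(768, -15189), -1)) = Mul(Rational(-47977238073, 26541370), Pow(-14421, -1)) = Mul(Rational(-47977238073, 26541370), Rational(-1, 14421)) = Rational(15992412691, 127584365590)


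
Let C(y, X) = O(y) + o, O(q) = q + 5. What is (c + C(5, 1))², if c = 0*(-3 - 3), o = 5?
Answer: 225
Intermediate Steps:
O(q) = 5 + q
C(y, X) = 10 + y (C(y, X) = (5 + y) + 5 = 10 + y)
c = 0 (c = 0*(-6) = 0)
(c + C(5, 1))² = (0 + (10 + 5))² = (0 + 15)² = 15² = 225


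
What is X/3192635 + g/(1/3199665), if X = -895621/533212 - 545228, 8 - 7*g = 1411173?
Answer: -1098078661774199699501457/1702351293620 ≈ -6.4504e+11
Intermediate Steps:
g = -201595 (g = 8/7 - ⅐*1411173 = 8/7 - 1411173/7 = -201595)
X = -290723007957/533212 (X = -895621*1/533212 - 545228 = -895621/533212 - 545228 = -290723007957/533212 ≈ -5.4523e+5)
X/3192635 + g/(1/3199665) = -290723007957/533212/3192635 - 201595/(1/3199665) = -290723007957/533212*1/3192635 - 201595/1/3199665 = -290723007957/1702351293620 - 201595*3199665 = -290723007957/1702351293620 - 645036465675 = -1098078661774199699501457/1702351293620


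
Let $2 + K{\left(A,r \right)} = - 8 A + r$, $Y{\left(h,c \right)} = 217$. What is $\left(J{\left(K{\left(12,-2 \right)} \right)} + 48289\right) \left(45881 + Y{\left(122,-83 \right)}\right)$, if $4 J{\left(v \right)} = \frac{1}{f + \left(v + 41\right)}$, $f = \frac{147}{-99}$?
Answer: $\frac{8886296316807}{3992} \approx 2.226 \cdot 10^{9}$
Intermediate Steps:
$f = - \frac{49}{33}$ ($f = 147 \left(- \frac{1}{99}\right) = - \frac{49}{33} \approx -1.4848$)
$K{\left(A,r \right)} = -2 + r - 8 A$ ($K{\left(A,r \right)} = -2 - \left(- r + 8 A\right) = -2 + r - 8 A$)
$J{\left(v \right)} = \frac{1}{4 \left(\frac{1304}{33} + v\right)}$ ($J{\left(v \right)} = \frac{1}{4 \left(- \frac{49}{33} + \left(v + 41\right)\right)} = \frac{1}{4 \left(- \frac{49}{33} + \left(41 + v\right)\right)} = \frac{1}{4 \left(\frac{1304}{33} + v\right)}$)
$\left(J{\left(K{\left(12,-2 \right)} \right)} + 48289\right) \left(45881 + Y{\left(122,-83 \right)}\right) = \left(\frac{33}{4 \left(1304 + 33 \left(-2 - 2 - 96\right)\right)} + 48289\right) \left(45881 + 217\right) = \left(\frac{33}{4 \left(1304 + 33 \left(-2 - 2 - 96\right)\right)} + 48289\right) 46098 = \left(\frac{33}{4 \left(1304 + 33 \left(-100\right)\right)} + 48289\right) 46098 = \left(\frac{33}{4 \left(1304 - 3300\right)} + 48289\right) 46098 = \left(\frac{33}{4 \left(-1996\right)} + 48289\right) 46098 = \left(\frac{33}{4} \left(- \frac{1}{1996}\right) + 48289\right) 46098 = \left(- \frac{33}{7984} + 48289\right) 46098 = \frac{385539343}{7984} \cdot 46098 = \frac{8886296316807}{3992}$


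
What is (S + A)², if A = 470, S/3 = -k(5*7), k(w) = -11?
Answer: 253009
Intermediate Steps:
S = 33 (S = 3*(-1*(-11)) = 3*11 = 33)
(S + A)² = (33 + 470)² = 503² = 253009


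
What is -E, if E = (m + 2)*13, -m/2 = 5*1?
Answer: 104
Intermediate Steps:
m = -10 ≈ -10.000
E = -104 (E = (-10 + 2)*13 = -8*13 = -104)
-E = -1*(-104) = 104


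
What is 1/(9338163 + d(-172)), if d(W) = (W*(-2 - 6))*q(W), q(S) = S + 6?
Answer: 1/9109747 ≈ 1.0977e-7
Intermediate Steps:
q(S) = 6 + S
d(W) = -8*W*(6 + W) (d(W) = (W*(-2 - 6))*(6 + W) = (W*(-8))*(6 + W) = (-8*W)*(6 + W) = -8*W*(6 + W))
1/(9338163 + d(-172)) = 1/(9338163 - 8*(-172)*(6 - 172)) = 1/(9338163 - 8*(-172)*(-166)) = 1/(9338163 - 228416) = 1/9109747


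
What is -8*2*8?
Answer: -128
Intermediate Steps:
-8*2*8 = -16*8 = -128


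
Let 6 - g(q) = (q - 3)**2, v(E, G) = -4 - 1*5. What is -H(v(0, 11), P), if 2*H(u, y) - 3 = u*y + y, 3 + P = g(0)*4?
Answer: -123/2 ≈ -61.500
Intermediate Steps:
v(E, G) = -9 (v(E, G) = -4 - 5 = -9)
g(q) = 6 - (-3 + q)**2 (g(q) = 6 - (q - 3)**2 = 6 - (-3 + q)**2)
P = -15 (P = -3 + (6 - (-3 + 0)**2)*4 = -3 + (6 - 1*(-3)**2)*4 = -3 + (6 - 1*9)*4 = -3 + (6 - 9)*4 = -3 - 3*4 = -3 - 12 = -15)
H(u, y) = 3/2 + y/2 + u*y/2 (H(u, y) = 3/2 + (u*y + y)/2 = 3/2 + (y + u*y)/2 = 3/2 + (y/2 + u*y/2) = 3/2 + y/2 + u*y/2)
-H(v(0, 11), P) = -(3/2 + (1/2)*(-15) + (1/2)*(-9)*(-15)) = -(3/2 - 15/2 + 135/2) = -1*123/2 = -123/2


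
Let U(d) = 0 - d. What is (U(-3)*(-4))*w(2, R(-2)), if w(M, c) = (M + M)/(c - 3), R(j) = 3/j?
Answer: 32/3 ≈ 10.667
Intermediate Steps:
U(d) = -d
w(M, c) = 2*M/(-3 + c) (w(M, c) = (2*M)/(-3 + c) = 2*M/(-3 + c))
(U(-3)*(-4))*w(2, R(-2)) = (-1*(-3)*(-4))*(2*2/(-3 + 3/(-2))) = (3*(-4))*(2*2/(-3 + 3*(-½))) = -24*2/(-3 - 3/2) = -24*2/(-9/2) = -24*2*(-2)/9 = -12*(-8/9) = 32/3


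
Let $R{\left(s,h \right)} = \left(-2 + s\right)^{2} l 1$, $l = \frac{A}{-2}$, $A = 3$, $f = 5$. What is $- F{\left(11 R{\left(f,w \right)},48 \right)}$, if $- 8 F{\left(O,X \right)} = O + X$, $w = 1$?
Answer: $- \frac{201}{16} \approx -12.563$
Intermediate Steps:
$l = - \frac{3}{2}$ ($l = \frac{3}{-2} = 3 \left(- \frac{1}{2}\right) = - \frac{3}{2} \approx -1.5$)
$R{\left(s,h \right)} = - \frac{3 \left(-2 + s\right)^{2}}{2}$ ($R{\left(s,h \right)} = \left(-2 + s\right)^{2} \left(- \frac{3}{2}\right) 1 = - \frac{3 \left(-2 + s\right)^{2}}{2} \cdot 1 = - \frac{3 \left(-2 + s\right)^{2}}{2}$)
$F{\left(O,X \right)} = - \frac{O}{8} - \frac{X}{8}$ ($F{\left(O,X \right)} = - \frac{O + X}{8} = - \frac{O}{8} - \frac{X}{8}$)
$- F{\left(11 R{\left(f,w \right)},48 \right)} = - (- \frac{11 \left(- \frac{3 \left(-2 + 5\right)^{2}}{2}\right)}{8} - 6) = - (- \frac{11 \left(- \frac{3 \cdot 3^{2}}{2}\right)}{8} - 6) = - (- \frac{11 \left(\left(- \frac{3}{2}\right) 9\right)}{8} - 6) = - (- \frac{11 \left(- \frac{27}{2}\right)}{8} - 6) = - (\left(- \frac{1}{8}\right) \left(- \frac{297}{2}\right) - 6) = - (\frac{297}{16} - 6) = \left(-1\right) \frac{201}{16} = - \frac{201}{16}$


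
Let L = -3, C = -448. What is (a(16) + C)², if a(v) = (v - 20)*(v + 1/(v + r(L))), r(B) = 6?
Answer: 31741956/121 ≈ 2.6233e+5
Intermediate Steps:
a(v) = (-20 + v)*(v + 1/(6 + v)) (a(v) = (v - 20)*(v + 1/(v + 6)) = (-20 + v)*(v + 1/(6 + v)))
(a(16) + C)² = ((-20 + 16³ - 119*16 - 14*16²)/(6 + 16) - 448)² = ((-20 + 4096 - 1904 - 14*256)/22 - 448)² = ((-20 + 4096 - 1904 - 3584)/22 - 448)² = ((1/22)*(-1412) - 448)² = (-706/11 - 448)² = (-5634/11)² = 31741956/121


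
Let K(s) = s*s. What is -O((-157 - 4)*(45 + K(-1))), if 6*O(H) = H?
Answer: 3703/3 ≈ 1234.3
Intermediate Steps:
K(s) = s**2
O(H) = H/6
-O((-157 - 4)*(45 + K(-1))) = -(-157 - 4)*(45 + (-1)**2)/6 = -(-161*(45 + 1))/6 = -(-161*46)/6 = -(-7406)/6 = -1*(-3703/3) = 3703/3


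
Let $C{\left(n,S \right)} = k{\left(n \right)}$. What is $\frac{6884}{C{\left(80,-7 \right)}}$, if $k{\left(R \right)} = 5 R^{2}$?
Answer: $\frac{1721}{8000} \approx 0.21513$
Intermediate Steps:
$C{\left(n,S \right)} = 5 n^{2}$
$\frac{6884}{C{\left(80,-7 \right)}} = \frac{6884}{5 \cdot 80^{2}} = \frac{6884}{5 \cdot 6400} = \frac{6884}{32000} = 6884 \cdot \frac{1}{32000} = \frac{1721}{8000}$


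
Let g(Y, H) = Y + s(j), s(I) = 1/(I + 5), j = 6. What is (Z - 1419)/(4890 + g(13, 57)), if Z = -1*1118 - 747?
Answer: -18062/26967 ≈ -0.66978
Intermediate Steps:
s(I) = 1/(5 + I)
Z = -1865 (Z = -1118 - 747 = -1865)
g(Y, H) = 1/11 + Y (g(Y, H) = Y + 1/(5 + 6) = Y + 1/11 = 1/11 + Y)
(Z - 1419)/(4890 + g(13, 57)) = (-1865 - 1419)/(4890 + (1/11 + 13)) = -3284/(4890 + 144/11) = -3284/53934/11 = -3284*11/53934 = -18062/26967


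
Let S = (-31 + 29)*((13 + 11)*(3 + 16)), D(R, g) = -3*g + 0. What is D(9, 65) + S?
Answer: -1107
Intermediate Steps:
D(R, g) = -3*g
S = -912 (S = -48*19 = -2*456 = -912)
D(9, 65) + S = -3*65 - 912 = -195 - 912 = -1107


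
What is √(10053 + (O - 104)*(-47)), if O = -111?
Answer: √20158 ≈ 141.98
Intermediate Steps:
√(10053 + (O - 104)*(-47)) = √(10053 + (-111 - 104)*(-47)) = √(10053 - 215*(-47)) = √(10053 + 10105) = √20158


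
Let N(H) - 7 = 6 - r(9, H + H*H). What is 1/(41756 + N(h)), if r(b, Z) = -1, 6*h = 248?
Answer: 1/41770 ≈ 2.3941e-5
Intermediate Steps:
h = 124/3 (h = (1/6)*248 = 124/3 ≈ 41.333)
N(H) = 14 (N(H) = 7 + (6 - 1*(-1)) = 7 + (6 + 1) = 7 + 7 = 14)
1/(41756 + N(h)) = 1/(41756 + 14) = 1/41770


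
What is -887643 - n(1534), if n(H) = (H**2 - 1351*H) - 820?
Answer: -1167545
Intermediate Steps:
n(H) = -820 + H**2 - 1351*H
-887643 - n(1534) = -887643 - (-820 + 1534**2 - 1351*1534) = -887643 - (-820 + 2353156 - 2072434) = -887643 - 1*279902 = -887643 - 279902 = -1167545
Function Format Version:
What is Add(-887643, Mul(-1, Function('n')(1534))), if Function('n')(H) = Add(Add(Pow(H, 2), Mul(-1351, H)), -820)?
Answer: -1167545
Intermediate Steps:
Function('n')(H) = Add(-820, Pow(H, 2), Mul(-1351, H))
Add(-887643, Mul(-1, Function('n')(1534))) = Add(-887643, Mul(-1, Add(-820, Pow(1534, 2), Mul(-1351, 1534)))) = Add(-887643, Mul(-1, Add(-820, 2353156, -2072434))) = Add(-887643, Mul(-1, 279902)) = Add(-887643, -279902) = -1167545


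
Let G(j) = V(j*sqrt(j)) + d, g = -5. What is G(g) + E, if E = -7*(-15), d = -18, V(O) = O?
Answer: 87 - 5*I*sqrt(5) ≈ 87.0 - 11.18*I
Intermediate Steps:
E = 105
G(j) = -18 + j**(3/2) (G(j) = j*sqrt(j) - 18 = j**(3/2) - 18 = -18 + j**(3/2))
G(g) + E = (-18 + (-5)**(3/2)) + 105 = (-18 - 5*I*sqrt(5)) + 105 = 87 - 5*I*sqrt(5)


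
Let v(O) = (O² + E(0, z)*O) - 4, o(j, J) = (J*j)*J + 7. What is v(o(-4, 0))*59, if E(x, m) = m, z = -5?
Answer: 590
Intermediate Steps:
o(j, J) = 7 + j*J² (o(j, J) = j*J² + 7 = 7 + j*J²)
v(O) = -4 + O² - 5*O (v(O) = (O² - 5*O) - 4 = -4 + O² - 5*O)
v(o(-4, 0))*59 = (-4 + (7 - 4*0²)² - 5*(7 - 4*0²))*59 = (-4 + (7 - 4*0)² - 5*(7 - 4*0))*59 = (-4 + (7 + 0)² - 5*(7 + 0))*59 = (-4 + 7² - 5*7)*59 = (-4 + 49 - 35)*59 = 10*59 = 590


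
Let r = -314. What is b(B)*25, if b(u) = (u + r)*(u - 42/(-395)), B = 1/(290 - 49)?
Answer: -3979264705/4588399 ≈ -867.25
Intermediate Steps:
B = 1/241 ≈ 0.0041494
b(u) = (-314 + u)*(42/395 + u) (b(u) = (u - 314)*(u - 42/(-395)) = (-314 + u)*(u - 42*(-1/395)) = (-314 + u)*(u + 42/395) = (-314 + u)*(42/395 + u))
b(B)*25 = (-13188/395 + (1/241)**2 - 123988/395*1/241)*25 = (-13188/395 + 1/58081 - 123988/95195)*25 = -795852941/22941995*25 = -3979264705/4588399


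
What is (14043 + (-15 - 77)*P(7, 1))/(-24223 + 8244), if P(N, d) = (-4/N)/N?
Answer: -688475/782971 ≈ -0.87931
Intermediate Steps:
P(N, d) = -4/N²
(14043 + (-15 - 77)*P(7, 1))/(-24223 + 8244) = (14043 + (-15 - 77)*(-4/7²))/(-24223 + 8244) = (14043 - (-368)/49)/(-15979) = (14043 - 92*(-4/49))*(-1/15979) = (14043 + 368/49)*(-1/15979) = (688475/49)*(-1/15979) = -688475/782971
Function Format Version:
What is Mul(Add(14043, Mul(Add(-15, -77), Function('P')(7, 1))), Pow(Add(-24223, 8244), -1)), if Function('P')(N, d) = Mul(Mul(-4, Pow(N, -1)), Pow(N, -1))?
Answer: Rational(-688475, 782971) ≈ -0.87931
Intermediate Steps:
Function('P')(N, d) = Mul(-4, Pow(N, -2))
Mul(Add(14043, Mul(Add(-15, -77), Function('P')(7, 1))), Pow(Add(-24223, 8244), -1)) = Mul(Add(14043, Mul(Add(-15, -77), Mul(-4, Pow(7, -2)))), Pow(Add(-24223, 8244), -1)) = Mul(Add(14043, Mul(-92, Mul(-4, Rational(1, 49)))), Pow(-15979, -1)) = Mul(Add(14043, Mul(-92, Rational(-4, 49))), Rational(-1, 15979)) = Mul(Add(14043, Rational(368, 49)), Rational(-1, 15979)) = Mul(Rational(688475, 49), Rational(-1, 15979)) = Rational(-688475, 782971)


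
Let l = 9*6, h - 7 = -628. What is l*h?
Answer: -33534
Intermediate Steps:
h = -621 (h = 7 - 628 = -621)
l = 54
l*h = 54*(-621) = -33534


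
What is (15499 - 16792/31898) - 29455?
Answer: -222592640/15949 ≈ -13957.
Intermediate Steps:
(15499 - 16792/31898) - 29455 = (15499 - 16792*1/31898) - 29455 = (15499 - 8396/15949) - 29455 = 247185155/15949 - 29455 = -222592640/15949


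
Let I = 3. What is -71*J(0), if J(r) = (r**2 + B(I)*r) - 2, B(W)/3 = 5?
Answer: 142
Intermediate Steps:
B(W) = 15 (B(W) = 3*5 = 15)
J(r) = -2 + r**2 + 15*r (J(r) = (r**2 + 15*r) - 2 = -2 + r**2 + 15*r)
-71*J(0) = -71*(-2 + 0**2 + 15*0) = -71*(-2 + 0 + 0) = -71*(-2) = 142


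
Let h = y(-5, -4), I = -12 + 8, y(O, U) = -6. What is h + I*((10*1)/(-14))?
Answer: -22/7 ≈ -3.1429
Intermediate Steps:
I = -4
h = -6
h + I*((10*1)/(-14)) = -6 - 4*10*1/(-14) = -6 - 40*(-1)/14 = -6 - 4*(-5/7) = -6 + 20/7 = -22/7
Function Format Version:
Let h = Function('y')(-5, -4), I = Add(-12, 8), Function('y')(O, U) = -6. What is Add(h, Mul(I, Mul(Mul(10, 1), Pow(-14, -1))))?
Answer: Rational(-22, 7) ≈ -3.1429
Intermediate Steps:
I = -4
h = -6
Add(h, Mul(I, Mul(Mul(10, 1), Pow(-14, -1)))) = Add(-6, Mul(-4, Mul(Mul(10, 1), Pow(-14, -1)))) = Add(-6, Mul(-4, Mul(10, Rational(-1, 14)))) = Add(-6, Mul(-4, Rational(-5, 7))) = Add(-6, Rational(20, 7)) = Rational(-22, 7)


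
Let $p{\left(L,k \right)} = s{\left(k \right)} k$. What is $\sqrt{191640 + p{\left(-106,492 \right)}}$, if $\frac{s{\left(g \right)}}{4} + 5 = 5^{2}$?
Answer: $10 \sqrt{2310} \approx 480.62$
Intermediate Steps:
$s{\left(g \right)} = 80$ ($s{\left(g \right)} = -20 + 4 \cdot 5^{2} = -20 + 4 \cdot 25 = -20 + 100 = 80$)
$p{\left(L,k \right)} = 80 k$
$\sqrt{191640 + p{\left(-106,492 \right)}} = \sqrt{191640 + 80 \cdot 492} = \sqrt{191640 + 39360} = \sqrt{231000} = 10 \sqrt{2310}$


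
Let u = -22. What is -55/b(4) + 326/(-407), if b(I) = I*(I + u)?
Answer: -1087/29304 ≈ -0.037094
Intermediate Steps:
b(I) = I*(-22 + I) (b(I) = I*(I - 22) = I*(-22 + I))
-55/b(4) + 326/(-407) = -55*1/(4*(-22 + 4)) + 326/(-407) = -55/(4*(-18)) + 326*(-1/407) = -55/(-72) - 326/407 = -55*(-1/72) - 326/407 = 55/72 - 326/407 = -1087/29304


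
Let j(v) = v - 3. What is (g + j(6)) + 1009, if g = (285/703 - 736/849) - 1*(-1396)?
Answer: 75628007/31413 ≈ 2407.5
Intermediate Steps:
j(v) = -3 + v
g = 43838051/31413 (g = (285*(1/703) - 736*1/849) + 1396 = (15/37 - 736/849) + 1396 = -14497/31413 + 1396 = 43838051/31413 ≈ 1395.5)
(g + j(6)) + 1009 = (43838051/31413 + (-3 + 6)) + 1009 = (43838051/31413 + 3) + 1009 = 43932290/31413 + 1009 = 75628007/31413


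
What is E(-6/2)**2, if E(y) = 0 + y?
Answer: 9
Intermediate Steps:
E(y) = y
E(-6/2)**2 = (-6/2)**2 = (-6*1/2)**2 = (-3)**2 = 9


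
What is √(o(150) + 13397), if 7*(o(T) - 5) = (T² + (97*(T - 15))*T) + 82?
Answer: √14564522/7 ≈ 545.19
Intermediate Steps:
o(T) = 117/7 + T²/7 + T*(-1455 + 97*T)/7 (o(T) = 5 + ((T² + (97*(T - 15))*T) + 82)/7 = 5 + ((T² + (97*(-15 + T))*T) + 82)/7 = 5 + ((T² + (-1455 + 97*T)*T) + 82)/7 = 5 + ((T² + T*(-1455 + 97*T)) + 82)/7 = 5 + (82 + T² + T*(-1455 + 97*T))/7 = 5 + (82/7 + T²/7 + T*(-1455 + 97*T)/7) = 117/7 + T²/7 + T*(-1455 + 97*T)/7)
√(o(150) + 13397) = √((117/7 + 14*150² - 1455/7*150) + 13397) = √((117/7 + 14*22500 - 218250/7) + 13397) = √((117/7 + 315000 - 218250/7) + 13397) = √(1986867/7 + 13397) = √(2080646/7) = √14564522/7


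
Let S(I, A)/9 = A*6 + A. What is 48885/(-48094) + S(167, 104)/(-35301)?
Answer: -97181013/80846014 ≈ -1.2021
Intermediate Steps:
S(I, A) = 63*A (S(I, A) = 9*(A*6 + A) = 9*(6*A + A) = 9*(7*A) = 63*A)
48885/(-48094) + S(167, 104)/(-35301) = 48885/(-48094) + (63*104)/(-35301) = 48885*(-1/48094) + 6552*(-1/35301) = -48885/48094 - 312/1681 = -97181013/80846014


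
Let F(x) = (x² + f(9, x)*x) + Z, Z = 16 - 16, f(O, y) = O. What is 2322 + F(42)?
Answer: 4464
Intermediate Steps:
Z = 0
F(x) = x² + 9*x (F(x) = (x² + 9*x) + 0 = x² + 9*x)
2322 + F(42) = 2322 + 42*(9 + 42) = 2322 + 42*51 = 2322 + 2142 = 4464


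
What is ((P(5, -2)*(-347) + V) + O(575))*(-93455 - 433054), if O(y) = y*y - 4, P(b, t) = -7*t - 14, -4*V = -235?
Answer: -696423457971/4 ≈ -1.7411e+11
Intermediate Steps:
V = 235/4 (V = -¼*(-235) = 235/4 ≈ 58.750)
P(b, t) = -14 - 7*t
O(y) = -4 + y² (O(y) = y² - 4 = -4 + y²)
((P(5, -2)*(-347) + V) + O(575))*(-93455 - 433054) = (((-14 - 7*(-2))*(-347) + 235/4) + (-4 + 575²))*(-93455 - 433054) = (((-14 + 14)*(-347) + 235/4) + (-4 + 330625))*(-526509) = ((0*(-347) + 235/4) + 330621)*(-526509) = ((0 + 235/4) + 330621)*(-526509) = (235/4 + 330621)*(-526509) = (1322719/4)*(-526509) = -696423457971/4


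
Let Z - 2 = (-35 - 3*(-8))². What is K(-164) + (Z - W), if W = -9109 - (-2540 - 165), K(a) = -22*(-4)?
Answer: 6615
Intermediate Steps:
K(a) = 88
W = -6404 (W = -9109 - 1*(-2705) = -9109 + 2705 = -6404)
Z = 123 (Z = 2 + (-35 - 3*(-8))² = 2 + (-35 + 24)² = 2 + (-11)² = 2 + 121 = 123)
K(-164) + (Z - W) = 88 + (123 - 1*(-6404)) = 88 + (123 + 6404) = 88 + 6527 = 6615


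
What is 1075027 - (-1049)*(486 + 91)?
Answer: 1680300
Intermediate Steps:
1075027 - (-1049)*(486 + 91) = 1075027 - (-1049)*577 = 1075027 - 1*(-605273) = 1075027 + 605273 = 1680300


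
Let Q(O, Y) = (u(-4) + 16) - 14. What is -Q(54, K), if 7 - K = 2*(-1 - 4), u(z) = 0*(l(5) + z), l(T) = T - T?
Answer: -2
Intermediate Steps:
l(T) = 0
u(z) = 0 (u(z) = 0*(0 + z) = 0*z = 0)
K = 17 (K = 7 - 2*(-1 - 4) = 7 - 2*(-5) = 7 - 1*(-10) = 7 + 10 = 17)
Q(O, Y) = 2 (Q(O, Y) = (0 + 16) - 14 = 16 - 14 = 2)
-Q(54, K) = -1*2 = -2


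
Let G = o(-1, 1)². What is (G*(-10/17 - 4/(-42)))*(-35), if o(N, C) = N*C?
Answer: 880/51 ≈ 17.255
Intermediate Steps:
o(N, C) = C*N
G = 1 (G = (1*(-1))² = (-1)² = 1)
(G*(-10/17 - 4/(-42)))*(-35) = (1*(-10/17 - 4/(-42)))*(-35) = (1*(-10*1/17 - 4*(-1/42)))*(-35) = (1*(-10/17 + 2/21))*(-35) = (1*(-176/357))*(-35) = -176/357*(-35) = 880/51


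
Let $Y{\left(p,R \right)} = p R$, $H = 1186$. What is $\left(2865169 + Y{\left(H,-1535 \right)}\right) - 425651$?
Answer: $619008$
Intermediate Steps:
$Y{\left(p,R \right)} = R p$
$\left(2865169 + Y{\left(H,-1535 \right)}\right) - 425651 = \left(2865169 - 1820510\right) - 425651 = 1044659 - 425651 = 619008$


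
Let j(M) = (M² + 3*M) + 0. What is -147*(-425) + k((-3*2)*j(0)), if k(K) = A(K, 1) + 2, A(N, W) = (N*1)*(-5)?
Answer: 62477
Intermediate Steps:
A(N, W) = -5*N (A(N, W) = N*(-5) = -5*N)
j(M) = M² + 3*M
k(K) = 2 - 5*K (k(K) = -5*K + 2 = 2 - 5*K)
-147*(-425) + k((-3*2)*j(0)) = -147*(-425) + (2 - 5*(-3*2)*0*(3 + 0)) = 62475 + (2 - (-30)*0*3) = 62475 + (2 - (-30)*0) = 62475 + (2 - 5*0) = 62475 + (2 + 0) = 62475 + 2 = 62477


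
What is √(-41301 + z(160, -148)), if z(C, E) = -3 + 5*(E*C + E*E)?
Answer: 6*I*√1394 ≈ 224.02*I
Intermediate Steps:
z(C, E) = -3 + 5*E² + 5*C*E (z(C, E) = -3 + 5*(C*E + E²) = -3 + 5*(E² + C*E) = -3 + (5*E² + 5*C*E) = -3 + 5*E² + 5*C*E)
√(-41301 + z(160, -148)) = √(-41301 + (-3 + 5*(-148)² + 5*160*(-148))) = √(-41301 + (-3 + 5*21904 - 118400)) = √(-41301 + (-3 + 109520 - 118400)) = √(-41301 - 8883) = √(-50184) = 6*I*√1394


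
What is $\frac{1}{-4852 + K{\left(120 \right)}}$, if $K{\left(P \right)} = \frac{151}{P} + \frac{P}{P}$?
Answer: $- \frac{120}{581969} \approx -0.0002062$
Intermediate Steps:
$K{\left(P \right)} = 1 + \frac{151}{P}$ ($K{\left(P \right)} = \frac{151}{P} + 1 = 1 + \frac{151}{P}$)
$\frac{1}{-4852 + K{\left(120 \right)}} = \frac{1}{-4852 + \frac{151 + 120}{120}} = \frac{1}{-4852 + \frac{1}{120} \cdot 271} = \frac{1}{-4852 + \frac{271}{120}} = \frac{1}{- \frac{581969}{120}} = - \frac{120}{581969}$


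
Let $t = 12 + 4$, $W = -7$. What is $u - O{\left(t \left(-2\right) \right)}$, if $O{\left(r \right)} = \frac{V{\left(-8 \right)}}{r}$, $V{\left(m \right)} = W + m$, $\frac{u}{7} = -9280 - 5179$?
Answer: $- \frac{3238831}{32} \approx -1.0121 \cdot 10^{5}$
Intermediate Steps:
$u = -101213$ ($u = 7 \left(-9280 - 5179\right) = 7 \left(-14459\right) = -101213$)
$V{\left(m \right)} = -7 + m$
$t = 16$
$O{\left(r \right)} = - \frac{15}{r}$ ($O{\left(r \right)} = \frac{-7 - 8}{r} = - \frac{15}{r}$)
$u - O{\left(t \left(-2\right) \right)} = -101213 - - \frac{15}{16 \left(-2\right)} = -101213 - - \frac{15}{-32} = -101213 - \left(-15\right) \left(- \frac{1}{32}\right) = -101213 - \frac{15}{32} = - \frac{3238831}{32}$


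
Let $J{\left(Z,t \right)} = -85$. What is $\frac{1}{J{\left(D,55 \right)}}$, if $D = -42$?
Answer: $- \frac{1}{85} \approx -0.011765$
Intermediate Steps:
$\frac{1}{J{\left(D,55 \right)}} = \frac{1}{-85} = - \frac{1}{85}$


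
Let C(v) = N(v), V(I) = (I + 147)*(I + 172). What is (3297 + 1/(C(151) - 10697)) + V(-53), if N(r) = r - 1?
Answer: 152752200/10547 ≈ 14483.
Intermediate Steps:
N(r) = -1 + r
V(I) = (147 + I)*(172 + I)
C(v) = -1 + v
(3297 + 1/(C(151) - 10697)) + V(-53) = (3297 + 1/((-1 + 151) - 10697)) + (25284 + (-53)² + 319*(-53)) = (3297 + 1/(150 - 10697)) + (25284 + 2809 - 16907) = (3297 + 1/(-10547)) + 11186 = (3297 - 1/10547) + 11186 = 34773458/10547 + 11186 = 152752200/10547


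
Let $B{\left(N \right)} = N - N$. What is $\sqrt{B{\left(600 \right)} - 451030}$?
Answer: $i \sqrt{451030} \approx 671.59 i$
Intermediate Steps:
$B{\left(N \right)} = 0$
$\sqrt{B{\left(600 \right)} - 451030} = \sqrt{0 - 451030} = \sqrt{-451030} = i \sqrt{451030}$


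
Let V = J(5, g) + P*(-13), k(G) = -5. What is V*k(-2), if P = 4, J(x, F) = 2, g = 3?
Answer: 250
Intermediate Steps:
V = -50 (V = 2 + 4*(-13) = 2 - 52 = -50)
V*k(-2) = -50*(-5) = 250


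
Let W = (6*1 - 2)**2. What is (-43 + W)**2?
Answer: 729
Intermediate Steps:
W = 16 (W = (6 - 2)**2 = 4**2 = 16)
(-43 + W)**2 = (-43 + 16)**2 = (-27)**2 = 729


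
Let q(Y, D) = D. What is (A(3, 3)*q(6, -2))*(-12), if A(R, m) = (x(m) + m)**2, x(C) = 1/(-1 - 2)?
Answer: 512/3 ≈ 170.67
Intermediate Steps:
x(C) = -1/3 (x(C) = 1/(-3) = -1/3)
A(R, m) = (-1/3 + m)**2
(A(3, 3)*q(6, -2))*(-12) = (((-1 + 3*3)**2/9)*(-2))*(-12) = (((-1 + 9)**2/9)*(-2))*(-12) = (((1/9)*8**2)*(-2))*(-12) = (((1/9)*64)*(-2))*(-12) = ((64/9)*(-2))*(-12) = -128/9*(-12) = 512/3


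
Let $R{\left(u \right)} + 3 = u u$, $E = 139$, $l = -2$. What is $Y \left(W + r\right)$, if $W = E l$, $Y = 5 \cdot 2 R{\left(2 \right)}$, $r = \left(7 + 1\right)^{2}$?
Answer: $-2140$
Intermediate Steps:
$R{\left(u \right)} = -3 + u^{2}$ ($R{\left(u \right)} = -3 + u u = -3 + u^{2}$)
$r = 64$ ($r = 8^{2} = 64$)
$Y = 10$ ($Y = 5 \cdot 2 \left(-3 + 2^{2}\right) = 10 \left(-3 + 4\right) = 10 \cdot 1 = 10$)
$W = -278$ ($W = 139 \left(-2\right) = -278$)
$Y \left(W + r\right) = 10 \left(-278 + 64\right) = 10 \left(-214\right) = -2140$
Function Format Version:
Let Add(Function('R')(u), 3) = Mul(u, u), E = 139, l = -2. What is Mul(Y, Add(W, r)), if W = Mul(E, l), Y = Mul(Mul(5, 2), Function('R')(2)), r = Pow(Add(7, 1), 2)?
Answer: -2140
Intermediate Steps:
Function('R')(u) = Add(-3, Pow(u, 2)) (Function('R')(u) = Add(-3, Mul(u, u)) = Add(-3, Pow(u, 2)))
r = 64 (r = Pow(8, 2) = 64)
Y = 10 (Y = Mul(Mul(5, 2), Add(-3, Pow(2, 2))) = Mul(10, Add(-3, 4)) = Mul(10, 1) = 10)
W = -278 (W = Mul(139, -2) = -278)
Mul(Y, Add(W, r)) = Mul(10, Add(-278, 64)) = Mul(10, -214) = -2140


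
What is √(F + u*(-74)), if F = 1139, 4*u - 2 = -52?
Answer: 4*√129 ≈ 45.431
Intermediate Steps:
u = -25/2 (u = ½ + (¼)*(-52) = ½ - 13 = -25/2 ≈ -12.500)
√(F + u*(-74)) = √(1139 - 25/2*(-74)) = √(1139 + 925) = √2064 = 4*√129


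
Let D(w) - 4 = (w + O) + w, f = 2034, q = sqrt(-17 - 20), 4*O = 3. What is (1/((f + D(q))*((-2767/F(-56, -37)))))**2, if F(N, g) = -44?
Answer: 30976/(7656289*(8155 + 8*I*sqrt(37))**2) ≈ 6.0829e-11 - 7.2598e-13*I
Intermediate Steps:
O = 3/4 (O = (1/4)*3 = 3/4 ≈ 0.75000)
q = I*sqrt(37) (q = sqrt(-37) = I*sqrt(37) ≈ 6.0828*I)
D(w) = 19/4 + 2*w (D(w) = 4 + ((w + 3/4) + w) = 4 + ((3/4 + w) + w) = 4 + (3/4 + 2*w) = 19/4 + 2*w)
(1/((f + D(q))*((-2767/F(-56, -37)))))**2 = (1/((2034 + (19/4 + 2*(I*sqrt(37))))*((-2767/(-44)))))**2 = (1/((2034 + (19/4 + 2*I*sqrt(37)))*((-2767*(-1/44)))))**2 = (1/((8155/4 + 2*I*sqrt(37))*(2767/44)))**2 = ((44/2767)/(8155/4 + 2*I*sqrt(37)))**2 = (44/(2767*(8155/4 + 2*I*sqrt(37))))**2 = 1936/(7656289*(8155/4 + 2*I*sqrt(37))**2)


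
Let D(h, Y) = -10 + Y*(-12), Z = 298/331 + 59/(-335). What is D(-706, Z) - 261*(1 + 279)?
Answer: -8105548262/110885 ≈ -73099.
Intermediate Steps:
Z = 80301/110885 (Z = 298*(1/331) + 59*(-1/335) = 298/331 - 59/335 = 80301/110885 ≈ 0.72418)
D(h, Y) = -10 - 12*Y
D(-706, Z) - 261*(1 + 279) = (-10 - 12*80301/110885) - 261*(1 + 279) = (-10 - 963612/110885) - 261*280 = -2072462/110885 - 73080 = -8105548262/110885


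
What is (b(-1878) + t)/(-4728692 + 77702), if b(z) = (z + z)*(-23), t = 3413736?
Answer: -583354/775165 ≈ -0.75255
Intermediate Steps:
b(z) = -46*z (b(z) = (2*z)*(-23) = -46*z)
(b(-1878) + t)/(-4728692 + 77702) = (-46*(-1878) + 3413736)/(-4728692 + 77702) = (86388 + 3413736)/(-4650990) = 3500124*(-1/4650990) = -583354/775165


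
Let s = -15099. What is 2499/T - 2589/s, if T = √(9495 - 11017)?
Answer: 863/5033 - 2499*I*√1522/1522 ≈ 0.17147 - 64.056*I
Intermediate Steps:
T = I*√1522 (T = √(-1522) = I*√1522 ≈ 39.013*I)
2499/T - 2589/s = 2499/((I*√1522)) - 2589/(-15099) = 2499*(-I*√1522/1522) - 2589*(-1/15099) = -2499*I*√1522/1522 + 863/5033 = 863/5033 - 2499*I*√1522/1522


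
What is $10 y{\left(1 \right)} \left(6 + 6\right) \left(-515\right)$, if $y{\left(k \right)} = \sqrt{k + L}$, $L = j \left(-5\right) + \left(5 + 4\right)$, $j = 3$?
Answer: $- 61800 i \sqrt{5} \approx - 1.3819 \cdot 10^{5} i$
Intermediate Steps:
$L = -6$ ($L = 3 \left(-5\right) + \left(5 + 4\right) = -15 + 9 = -6$)
$y{\left(k \right)} = \sqrt{-6 + k}$ ($y{\left(k \right)} = \sqrt{k - 6} = \sqrt{-6 + k}$)
$10 y{\left(1 \right)} \left(6 + 6\right) \left(-515\right) = 10 \sqrt{-6 + 1} \left(6 + 6\right) \left(-515\right) = 10 \sqrt{-5} \cdot 12 \left(-515\right) = 10 i \sqrt{5} \cdot 12 \left(-515\right) = 120 i \sqrt{5} \left(-515\right) = - 61800 i \sqrt{5}$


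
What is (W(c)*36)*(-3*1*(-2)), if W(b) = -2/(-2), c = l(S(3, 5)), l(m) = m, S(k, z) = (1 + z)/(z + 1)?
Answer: 216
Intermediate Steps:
S(k, z) = 1 (S(k, z) = (1 + z)/(1 + z) = 1)
c = 1
W(b) = 1 (W(b) = -2*(-½) = 1)
(W(c)*36)*(-3*1*(-2)) = (1*36)*(-3*1*(-2)) = 36*(-3*(-2)) = 36*6 = 216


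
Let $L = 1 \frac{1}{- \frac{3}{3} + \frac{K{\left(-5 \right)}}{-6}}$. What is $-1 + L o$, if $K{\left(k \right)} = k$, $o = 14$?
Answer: $-85$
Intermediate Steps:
$L = -6$ ($L = 1 \frac{1}{- \frac{3}{3} - \frac{5}{-6}} = 1 \frac{1}{\left(-3\right) \frac{1}{3} - - \frac{5}{6}} = 1 \frac{1}{-1 + \frac{5}{6}} = 1 \frac{1}{- \frac{1}{6}} = 1 \left(-6\right) = -6$)
$-1 + L o = -1 - 84 = -85$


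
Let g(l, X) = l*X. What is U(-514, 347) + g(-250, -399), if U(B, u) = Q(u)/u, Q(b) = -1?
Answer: 34613249/347 ≈ 99750.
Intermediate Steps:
g(l, X) = X*l
U(B, u) = -1/u
U(-514, 347) + g(-250, -399) = -1/347 - 399*(-250) = -1*1/347 + 99750 = -1/347 + 99750 = 34613249/347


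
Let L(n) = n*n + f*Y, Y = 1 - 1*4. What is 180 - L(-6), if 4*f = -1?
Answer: 573/4 ≈ 143.25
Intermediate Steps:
f = -1/4 (f = (1/4)*(-1) = -1/4 ≈ -0.25000)
Y = -3 (Y = 1 - 4 = -3)
L(n) = 3/4 + n**2 (L(n) = n*n - 1/4*(-3) = n**2 + 3/4 = 3/4 + n**2)
180 - L(-6) = 180 - (3/4 + (-6)**2) = 180 - (3/4 + 36) = 180 - 1*147/4 = 180 - 147/4 = 573/4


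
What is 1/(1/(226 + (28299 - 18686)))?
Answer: 9839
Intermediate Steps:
1/(1/(226 + (28299 - 18686))) = 1/(1/(226 + 9613)) = 1/(1/9839) = 9839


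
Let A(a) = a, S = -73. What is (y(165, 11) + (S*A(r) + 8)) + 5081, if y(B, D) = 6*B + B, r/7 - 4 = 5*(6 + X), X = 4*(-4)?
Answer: 29750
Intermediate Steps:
X = -16
r = -322 (r = 28 + 7*(5*(6 - 16)) = 28 + 7*(5*(-10)) = 28 + 7*(-50) = 28 - 350 = -322)
y(B, D) = 7*B
(y(165, 11) + (S*A(r) + 8)) + 5081 = (7*165 + (-73*(-322) + 8)) + 5081 = (1155 + (23506 + 8)) + 5081 = (1155 + 23514) + 5081 = 24669 + 5081 = 29750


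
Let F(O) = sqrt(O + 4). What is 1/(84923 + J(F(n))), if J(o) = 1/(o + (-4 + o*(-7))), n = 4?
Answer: 23099060/1961641812071 + 12*sqrt(2)/1961641812071 ≈ 1.1775e-5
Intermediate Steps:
F(O) = sqrt(4 + O)
J(o) = 1/(-4 - 6*o) (J(o) = 1/(o + (-4 - 7*o)) = 1/(-4 - 6*o))
1/(84923 + J(F(n))) = 1/(84923 - 1/(4 + 6*sqrt(4 + 4))) = 1/(84923 - 1/(4 + 6*sqrt(8))) = 1/(84923 - 1/(4 + 6*(2*sqrt(2)))) = 1/(84923 - 1/(4 + 12*sqrt(2)))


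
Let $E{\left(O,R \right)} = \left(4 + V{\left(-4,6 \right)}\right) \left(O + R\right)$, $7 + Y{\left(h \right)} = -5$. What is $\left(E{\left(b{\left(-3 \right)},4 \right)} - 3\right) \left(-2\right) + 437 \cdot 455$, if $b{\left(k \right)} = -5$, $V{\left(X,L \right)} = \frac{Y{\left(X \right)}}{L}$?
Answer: $198845$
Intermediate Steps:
$Y{\left(h \right)} = -12$ ($Y{\left(h \right)} = -7 - 5 = -12$)
$V{\left(X,L \right)} = - \frac{12}{L}$
$E{\left(O,R \right)} = 2 O + 2 R$ ($E{\left(O,R \right)} = \left(4 - \frac{12}{6}\right) \left(O + R\right) = \left(4 - 2\right) \left(O + R\right) = 2 \left(O + R\right) = 2 O + 2 R$)
$\left(E{\left(b{\left(-3 \right)},4 \right)} - 3\right) \left(-2\right) + 437 \cdot 455 = \left(\left(2 \left(-5\right) + 2 \cdot 4\right) - 3\right) \left(-2\right) + 437 \cdot 455 = \left(\left(-10 + 8\right) - 3\right) \left(-2\right) + 198835 = \left(-2 - 3\right) \left(-2\right) + 198835 = \left(-5\right) \left(-2\right) + 198835 = 10 + 198835 = 198845$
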